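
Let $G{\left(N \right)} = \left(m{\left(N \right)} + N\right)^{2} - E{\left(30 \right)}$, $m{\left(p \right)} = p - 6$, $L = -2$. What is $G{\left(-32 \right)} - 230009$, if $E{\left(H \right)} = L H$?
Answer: $-225049$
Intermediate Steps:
$m{\left(p \right)} = -6 + p$ ($m{\left(p \right)} = p - 6 = -6 + p$)
$E{\left(H \right)} = - 2 H$
$G{\left(N \right)} = 60 + \left(-6 + 2 N\right)^{2}$ ($G{\left(N \right)} = \left(\left(-6 + N\right) + N\right)^{2} - \left(-2\right) 30 = \left(-6 + 2 N\right)^{2} - -60 = \left(-6 + 2 N\right)^{2} + 60 = 60 + \left(-6 + 2 N\right)^{2}$)
$G{\left(-32 \right)} - 230009 = \left(60 + 4 \left(-3 - 32\right)^{2}\right) - 230009 = \left(60 + 4 \left(-35\right)^{2}\right) - 230009 = \left(60 + 4 \cdot 1225\right) - 230009 = \left(60 + 4900\right) - 230009 = 4960 - 230009 = -225049$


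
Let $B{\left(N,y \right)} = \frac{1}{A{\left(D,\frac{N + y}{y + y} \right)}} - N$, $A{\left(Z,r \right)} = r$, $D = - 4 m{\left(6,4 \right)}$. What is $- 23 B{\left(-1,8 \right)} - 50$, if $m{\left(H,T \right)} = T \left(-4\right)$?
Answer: $- \frac{879}{7} \approx -125.57$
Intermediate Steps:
$m{\left(H,T \right)} = - 4 T$
$D = 64$ ($D = - 4 \left(\left(-4\right) 4\right) = \left(-4\right) \left(-16\right) = 64$)
$B{\left(N,y \right)} = - N + \frac{2 y}{N + y}$ ($B{\left(N,y \right)} = \frac{1}{\left(N + y\right) \frac{1}{y + y}} - N = \frac{1}{\left(N + y\right) \frac{1}{2 y}} - N = \frac{1}{\frac{1}{2} \frac{1}{y} \left(N + y\right)} - N = \frac{2 y}{N + y} - N = - N + \frac{2 y}{N + y}$)
$- 23 B{\left(-1,8 \right)} - 50 = - 23 \frac{2 \cdot 8 - - (-1 + 8)}{-1 + 8} - 50 = - 23 \frac{16 - \left(-1\right) 7}{7} - 50 = - 23 \frac{16 + 7}{7} - 50 = - 23 \cdot \frac{1}{7} \cdot 23 - 50 = \left(-23\right) \frac{23}{7} - 50 = - \frac{529}{7} - 50 = - \frac{879}{7}$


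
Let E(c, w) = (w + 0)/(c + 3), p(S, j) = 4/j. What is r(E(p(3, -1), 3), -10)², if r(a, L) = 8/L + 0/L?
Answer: 16/25 ≈ 0.64000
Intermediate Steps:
E(c, w) = w/(3 + c)
r(a, L) = 8/L (r(a, L) = 8/L + 0 = 8/L)
r(E(p(3, -1), 3), -10)² = (8/(-10))² = (8*(-⅒))² = (-⅘)² = 16/25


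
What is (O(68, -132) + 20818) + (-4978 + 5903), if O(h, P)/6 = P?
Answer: 20951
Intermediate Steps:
O(h, P) = 6*P
(O(68, -132) + 20818) + (-4978 + 5903) = (6*(-132) + 20818) + (-4978 + 5903) = (-792 + 20818) + 925 = 20026 + 925 = 20951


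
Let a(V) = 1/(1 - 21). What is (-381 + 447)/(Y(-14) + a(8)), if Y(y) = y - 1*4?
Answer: -1320/361 ≈ -3.6565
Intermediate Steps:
Y(y) = -4 + y (Y(y) = y - 4 = -4 + y)
a(V) = -1/20 (a(V) = 1/(-20) = -1/20)
(-381 + 447)/(Y(-14) + a(8)) = (-381 + 447)/((-4 - 14) - 1/20) = 66/(-18 - 1/20) = 66/(-361/20) = 66*(-20/361) = -1320/361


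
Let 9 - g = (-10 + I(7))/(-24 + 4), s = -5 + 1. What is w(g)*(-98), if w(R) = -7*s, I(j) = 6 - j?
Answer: -2744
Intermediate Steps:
s = -4
g = 169/20 (g = 9 - (-10 + (6 - 1*7))/(-24 + 4) = 9 - (-10 + (6 - 7))/(-20) = 9 - (-10 - 1)*(-1)/20 = 9 - (-11)*(-1)/20 = 9 - 1*11/20 = 9 - 11/20 = 169/20 ≈ 8.4500)
w(R) = 28 (w(R) = -7*(-4) = 28)
w(g)*(-98) = 28*(-98) = -2744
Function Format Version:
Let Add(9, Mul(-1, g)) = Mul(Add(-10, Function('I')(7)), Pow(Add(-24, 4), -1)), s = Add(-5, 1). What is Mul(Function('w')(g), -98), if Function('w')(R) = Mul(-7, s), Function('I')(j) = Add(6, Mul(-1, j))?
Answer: -2744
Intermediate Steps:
s = -4
g = Rational(169, 20) (g = Add(9, Mul(-1, Mul(Add(-10, Add(6, Mul(-1, 7))), Pow(Add(-24, 4), -1)))) = Add(9, Mul(-1, Mul(Add(-10, Add(6, -7)), Pow(-20, -1)))) = Add(9, Mul(-1, Mul(Add(-10, -1), Rational(-1, 20)))) = Add(9, Mul(-1, Mul(-11, Rational(-1, 20)))) = Add(9, Mul(-1, Rational(11, 20))) = Add(9, Rational(-11, 20)) = Rational(169, 20) ≈ 8.4500)
Function('w')(R) = 28 (Function('w')(R) = Mul(-7, -4) = 28)
Mul(Function('w')(g), -98) = Mul(28, -98) = -2744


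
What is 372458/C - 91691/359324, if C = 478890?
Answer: 143647277/274882860 ≈ 0.52258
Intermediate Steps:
372458/C - 91691/359324 = 372458/478890 - 91691/359324 = 372458*(1/478890) - 91691*1/359324 = 186229/239445 - 91691/359324 = 143647277/274882860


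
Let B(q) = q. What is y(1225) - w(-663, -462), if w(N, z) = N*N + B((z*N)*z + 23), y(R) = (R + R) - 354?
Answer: 141075876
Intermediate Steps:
y(R) = -354 + 2*R (y(R) = 2*R - 354 = -354 + 2*R)
w(N, z) = 23 + N² + N*z² (w(N, z) = N*N + ((z*N)*z + 23) = N² + ((N*z)*z + 23) = N² + (N*z² + 23) = N² + (23 + N*z²) = 23 + N² + N*z²)
y(1225) - w(-663, -462) = (-354 + 2*1225) - (23 + (-663)² - 663*(-462)²) = (-354 + 2450) - (23 + 439569 - 663*213444) = 2096 - (23 + 439569 - 141513372) = 2096 - 1*(-141073780) = 2096 + 141073780 = 141075876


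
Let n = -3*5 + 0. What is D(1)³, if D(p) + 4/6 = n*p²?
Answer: -103823/27 ≈ -3845.3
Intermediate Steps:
n = -15 (n = -15 + 0 = -15)
D(p) = -⅔ - 15*p²
D(1)³ = (-⅔ - 15*1²)³ = (-⅔ - 15*1)³ = (-⅔ - 15)³ = (-47/3)³ = -103823/27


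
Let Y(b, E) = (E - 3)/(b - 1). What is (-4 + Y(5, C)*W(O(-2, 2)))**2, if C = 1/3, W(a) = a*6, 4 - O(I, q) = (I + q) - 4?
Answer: 1296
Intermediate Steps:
O(I, q) = 8 - I - q (O(I, q) = 4 - ((I + q) - 4) = 4 - (-4 + I + q) = 4 + (4 - I - q) = 8 - I - q)
W(a) = 6*a
C = 1/3 ≈ 0.33333
Y(b, E) = (-3 + E)/(-1 + b)
(-4 + Y(5, C)*W(O(-2, 2)))**2 = (-4 + ((-3 + 1/3)/(-1 + 5))*(6*(8 - 1*(-2) - 1*2)))**2 = (-4 + (-8/3/4)*(6*(8 + 2 - 2)))**2 = (-4 + ((1/4)*(-8/3))*(6*8))**2 = (-4 - 2/3*48)**2 = (-4 - 32)**2 = (-36)**2 = 1296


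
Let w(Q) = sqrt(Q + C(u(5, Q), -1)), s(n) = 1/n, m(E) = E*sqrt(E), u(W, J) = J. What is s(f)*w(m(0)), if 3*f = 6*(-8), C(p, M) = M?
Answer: -I/16 ≈ -0.0625*I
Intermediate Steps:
m(E) = E**(3/2)
f = -16 (f = (6*(-8))/3 = (1/3)*(-48) = -16)
w(Q) = sqrt(-1 + Q) (w(Q) = sqrt(Q - 1) = sqrt(-1 + Q))
s(f)*w(m(0)) = sqrt(-1 + 0**(3/2))/(-16) = -sqrt(-1 + 0)/16 = -I/16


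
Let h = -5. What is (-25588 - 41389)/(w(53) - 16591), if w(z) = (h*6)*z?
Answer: 66977/18181 ≈ 3.6839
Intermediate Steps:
w(z) = -30*z (w(z) = (-5*6)*z = -30*z)
(-25588 - 41389)/(w(53) - 16591) = (-25588 - 41389)/(-30*53 - 16591) = -66977/(-1590 - 16591) = -66977/(-18181) = -66977*(-1/18181) = 66977/18181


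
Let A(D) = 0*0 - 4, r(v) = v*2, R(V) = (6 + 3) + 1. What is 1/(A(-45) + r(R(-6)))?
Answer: 1/16 ≈ 0.062500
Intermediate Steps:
R(V) = 10 (R(V) = 9 + 1 = 10)
r(v) = 2*v
A(D) = -4 (A(D) = 0 - 4 = -4)
1/(A(-45) + r(R(-6))) = 1/(-4 + 2*10) = 1/(-4 + 20) = 1/16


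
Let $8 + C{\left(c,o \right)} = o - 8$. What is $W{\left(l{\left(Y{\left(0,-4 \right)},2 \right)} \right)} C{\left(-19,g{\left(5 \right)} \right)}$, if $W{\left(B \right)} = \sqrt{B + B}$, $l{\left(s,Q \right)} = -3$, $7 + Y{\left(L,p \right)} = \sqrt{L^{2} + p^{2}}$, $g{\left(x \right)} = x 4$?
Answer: $4 i \sqrt{6} \approx 9.798 i$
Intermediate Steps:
$g{\left(x \right)} = 4 x$
$Y{\left(L,p \right)} = -7 + \sqrt{L^{2} + p^{2}}$
$C{\left(c,o \right)} = -16 + o$ ($C{\left(c,o \right)} = -8 + \left(o - 8\right) = -8 + \left(-8 + o\right) = -16 + o$)
$W{\left(B \right)} = \sqrt{2} \sqrt{B}$ ($W{\left(B \right)} = \sqrt{2 B} = \sqrt{2} \sqrt{B}$)
$W{\left(l{\left(Y{\left(0,-4 \right)},2 \right)} \right)} C{\left(-19,g{\left(5 \right)} \right)} = \sqrt{2} \sqrt{-3} \left(-16 + 4 \cdot 5\right) = \sqrt{2} i \sqrt{3} \left(-16 + 20\right) = i \sqrt{6} \cdot 4 = 4 i \sqrt{6}$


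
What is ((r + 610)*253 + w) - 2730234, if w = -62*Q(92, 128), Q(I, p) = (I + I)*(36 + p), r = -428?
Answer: -4555100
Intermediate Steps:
Q(I, p) = 2*I*(36 + p) (Q(I, p) = (2*I)*(36 + p) = 2*I*(36 + p))
w = -1870912 (w = -124*92*(36 + 128) = -124*92*164 = -62*30176 = -1870912)
((r + 610)*253 + w) - 2730234 = ((-428 + 610)*253 - 1870912) - 2730234 = (182*253 - 1870912) - 2730234 = (46046 - 1870912) - 2730234 = -1824866 - 2730234 = -4555100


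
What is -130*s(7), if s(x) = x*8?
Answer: -7280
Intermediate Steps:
s(x) = 8*x
-130*s(7) = -1040*7 = -130*56 = -7280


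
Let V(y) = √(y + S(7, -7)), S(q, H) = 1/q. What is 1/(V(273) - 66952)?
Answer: -58583/3922248777 - √3346/15688995108 ≈ -1.4940e-5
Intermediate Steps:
V(y) = √(⅐ + y) (V(y) = √(y + 1/7) = √(y + ⅐) = √(⅐ + y))
1/(V(273) - 66952) = 1/(√(7 + 49*273)/7 - 66952) = 1/(√(7 + 13377)/7 - 66952) = 1/(√13384/7 - 66952) = 1/((2*√3346)/7 - 66952) = 1/(2*√3346/7 - 66952) = 1/(-66952 + 2*√3346/7)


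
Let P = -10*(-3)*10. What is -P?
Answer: -300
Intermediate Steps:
P = 300 (P = 30*10 = 300)
-P = -1*300 = -300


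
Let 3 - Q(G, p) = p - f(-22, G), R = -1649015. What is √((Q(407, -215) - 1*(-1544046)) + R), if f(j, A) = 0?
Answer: 3*I*√11639 ≈ 323.65*I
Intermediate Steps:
Q(G, p) = 3 - p (Q(G, p) = 3 - (p - 1*0) = 3 - (p + 0) = 3 - p)
√((Q(407, -215) - 1*(-1544046)) + R) = √(((3 - 1*(-215)) - 1*(-1544046)) - 1649015) = √(((3 + 215) + 1544046) - 1649015) = √((218 + 1544046) - 1649015) = √(1544264 - 1649015) = √(-104751) = 3*I*√11639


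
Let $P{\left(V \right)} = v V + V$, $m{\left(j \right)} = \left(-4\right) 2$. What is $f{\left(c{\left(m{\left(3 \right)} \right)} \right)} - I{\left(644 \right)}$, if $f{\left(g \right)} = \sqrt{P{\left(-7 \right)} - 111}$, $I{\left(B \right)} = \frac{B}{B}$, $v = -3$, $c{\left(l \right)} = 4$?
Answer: $-1 + i \sqrt{97} \approx -1.0 + 9.8489 i$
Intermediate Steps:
$m{\left(j \right)} = -8$
$I{\left(B \right)} = 1$
$P{\left(V \right)} = - 2 V$ ($P{\left(V \right)} = - 3 V + V = - 2 V$)
$f{\left(g \right)} = i \sqrt{97}$ ($f{\left(g \right)} = \sqrt{\left(-2\right) \left(-7\right) - 111} = \sqrt{14 - 111} = \sqrt{-97} = i \sqrt{97}$)
$f{\left(c{\left(m{\left(3 \right)} \right)} \right)} - I{\left(644 \right)} = i \sqrt{97} - 1 = -1 + i \sqrt{97}$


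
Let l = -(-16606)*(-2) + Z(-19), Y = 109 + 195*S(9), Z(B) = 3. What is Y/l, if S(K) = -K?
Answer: 1646/33209 ≈ 0.049565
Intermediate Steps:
Y = -1646 (Y = 109 + 195*(-1*9) = 109 + 195*(-9) = 109 - 1755 = -1646)
l = -33209 (l = -(-16606)*(-2) + 3 = -437*76 + 3 = -33212 + 3 = -33209)
Y/l = -1646/(-33209) = -1646*(-1/33209) = 1646/33209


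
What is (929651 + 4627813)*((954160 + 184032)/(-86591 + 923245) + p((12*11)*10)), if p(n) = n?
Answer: 3071947890933504/418327 ≈ 7.3434e+9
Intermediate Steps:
(929651 + 4627813)*((954160 + 184032)/(-86591 + 923245) + p((12*11)*10)) = (929651 + 4627813)*((954160 + 184032)/(-86591 + 923245) + (12*11)*10) = 5557464*(1138192/836654 + 132*10) = 5557464*(1138192*(1/836654) + 1320) = 5557464*(569096/418327 + 1320) = 5557464*(552760736/418327) = 3071947890933504/418327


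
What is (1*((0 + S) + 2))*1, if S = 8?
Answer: 10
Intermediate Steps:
(1*((0 + S) + 2))*1 = (1*((0 + 8) + 2))*1 = (1*(8 + 2))*1 = (1*10)*1 = 10*1 = 10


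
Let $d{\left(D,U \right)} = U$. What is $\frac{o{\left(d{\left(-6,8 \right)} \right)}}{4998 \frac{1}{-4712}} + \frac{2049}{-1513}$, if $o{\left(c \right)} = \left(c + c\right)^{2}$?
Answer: $- \frac{53980307}{222411} \approx -242.71$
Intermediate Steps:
$o{\left(c \right)} = 4 c^{2}$ ($o{\left(c \right)} = \left(2 c\right)^{2} = 4 c^{2}$)
$\frac{o{\left(d{\left(-6,8 \right)} \right)}}{4998 \frac{1}{-4712}} + \frac{2049}{-1513} = \frac{4 \cdot 8^{2}}{4998 \frac{1}{-4712}} + \frac{2049}{-1513} = \frac{4 \cdot 64}{4998 \left(- \frac{1}{4712}\right)} + 2049 \left(- \frac{1}{1513}\right) = \frac{256}{- \frac{2499}{2356}} - \frac{2049}{1513} = 256 \left(- \frac{2356}{2499}\right) - \frac{2049}{1513} = - \frac{603136}{2499} - \frac{2049}{1513} = - \frac{53980307}{222411}$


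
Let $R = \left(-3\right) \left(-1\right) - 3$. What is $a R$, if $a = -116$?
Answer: $0$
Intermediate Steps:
$R = 0$ ($R = 3 - 3 = 0$)
$a R = \left(-116\right) 0 = 0$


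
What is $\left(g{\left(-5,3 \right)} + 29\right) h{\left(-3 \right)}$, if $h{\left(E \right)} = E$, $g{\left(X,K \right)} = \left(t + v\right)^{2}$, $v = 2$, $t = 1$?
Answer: $-114$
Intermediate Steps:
$g{\left(X,K \right)} = 9$ ($g{\left(X,K \right)} = \left(1 + 2\right)^{2} = 3^{2} = 9$)
$\left(g{\left(-5,3 \right)} + 29\right) h{\left(-3 \right)} = \left(9 + 29\right) \left(-3\right) = 38 \left(-3\right) = -114$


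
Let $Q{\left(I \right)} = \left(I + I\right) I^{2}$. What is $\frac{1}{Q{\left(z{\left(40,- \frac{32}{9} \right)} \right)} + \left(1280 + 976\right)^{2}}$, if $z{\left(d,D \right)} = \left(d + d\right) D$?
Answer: $- \frac{729}{29844160256} \approx -2.4427 \cdot 10^{-8}$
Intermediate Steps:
$z{\left(d,D \right)} = 2 D d$ ($z{\left(d,D \right)} = 2 d D = 2 D d$)
$Q{\left(I \right)} = 2 I^{3}$ ($Q{\left(I \right)} = 2 I I^{2} = 2 I^{3}$)
$\frac{1}{Q{\left(z{\left(40,- \frac{32}{9} \right)} \right)} + \left(1280 + 976\right)^{2}} = \frac{1}{2 \left(2 \left(- \frac{32}{9}\right) 40\right)^{3} + \left(1280 + 976\right)^{2}} = \frac{1}{2 \left(2 \left(\left(-32\right) \frac{1}{9}\right) 40\right)^{3} + 2256^{2}} = \frac{1}{2 \left(2 \left(- \frac{32}{9}\right) 40\right)^{3} + 5089536} = \frac{1}{2 \left(- \frac{2560}{9}\right)^{3} + 5089536} = \frac{1}{2 \left(- \frac{16777216000}{729}\right) + 5089536} = \frac{1}{- \frac{33554432000}{729} + 5089536} = \frac{1}{- \frac{29844160256}{729}} = - \frac{729}{29844160256}$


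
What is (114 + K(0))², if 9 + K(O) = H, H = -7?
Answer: 9604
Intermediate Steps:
K(O) = -16 (K(O) = -9 - 7 = -16)
(114 + K(0))² = (114 - 16)² = 98² = 9604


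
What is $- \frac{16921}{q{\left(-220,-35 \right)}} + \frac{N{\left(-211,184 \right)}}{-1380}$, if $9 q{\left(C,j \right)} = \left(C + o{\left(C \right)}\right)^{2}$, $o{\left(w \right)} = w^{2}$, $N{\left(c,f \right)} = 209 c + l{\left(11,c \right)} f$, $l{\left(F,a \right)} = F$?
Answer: $\frac{180868535317}{5932242800} \approx 30.489$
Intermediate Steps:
$N{\left(c,f \right)} = 11 f + 209 c$ ($N{\left(c,f \right)} = 209 c + 11 f = 11 f + 209 c$)
$q{\left(C,j \right)} = \frac{\left(C + C^{2}\right)^{2}}{9}$
$- \frac{16921}{q{\left(-220,-35 \right)}} + \frac{N{\left(-211,184 \right)}}{-1380} = - \frac{16921}{\frac{1}{9} \left(-220\right)^{2} \left(1 - 220\right)^{2}} + \frac{11 \cdot 184 + 209 \left(-211\right)}{-1380} = - \frac{16921}{\frac{1}{9} \cdot 48400 \left(-219\right)^{2}} + \left(2024 - 44099\right) \left(- \frac{1}{1380}\right) = - \frac{16921}{\frac{1}{9} \cdot 48400 \cdot 47961} - - \frac{2805}{92} = - \frac{16921}{257923600} + \frac{2805}{92} = \frac{180868535317}{5932242800}$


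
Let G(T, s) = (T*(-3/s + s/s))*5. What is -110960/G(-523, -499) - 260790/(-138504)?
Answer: 133519672881/3030305932 ≈ 44.061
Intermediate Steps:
G(T, s) = 5*T*(1 - 3/s) (G(T, s) = (T*(-3/s + 1))*5 = (T*(1 - 3/s))*5 = 5*T*(1 - 3/s))
-110960/G(-523, -499) - 260790/(-138504) = -110960*499/(2615*(-3 - 499)) - 260790/(-138504) = -110960/(5*(-523)*(-1/499)*(-502)) - 260790*(-1/138504) = -110960/(-1312730/499) + 43465/23084 = -110960*(-499/1312730) + 43465/23084 = 5536904/131273 + 43465/23084 = 133519672881/3030305932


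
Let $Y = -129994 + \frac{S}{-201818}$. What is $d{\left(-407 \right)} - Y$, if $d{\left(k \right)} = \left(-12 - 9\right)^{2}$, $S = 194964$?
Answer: $\frac{13162162897}{100909} \approx 1.3044 \cdot 10^{5}$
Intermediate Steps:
$d{\left(k \right)} = 441$ ($d{\left(k \right)} = \left(-12 - 9\right)^{2} = \left(-21\right)^{2} = 441$)
$Y = - \frac{13117662028}{100909}$ ($Y = -129994 + \frac{194964}{-201818} = -129994 + 194964 \left(- \frac{1}{201818}\right) = -129994 - \frac{97482}{100909} = - \frac{13117662028}{100909} \approx -1.3 \cdot 10^{5}$)
$d{\left(-407 \right)} - Y = 441 - - \frac{13117662028}{100909} = 441 + \frac{13117662028}{100909} = \frac{13162162897}{100909}$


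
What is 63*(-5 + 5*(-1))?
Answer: -630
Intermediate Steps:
63*(-5 + 5*(-1)) = 63*(-5 - 5) = 63*(-10) = -630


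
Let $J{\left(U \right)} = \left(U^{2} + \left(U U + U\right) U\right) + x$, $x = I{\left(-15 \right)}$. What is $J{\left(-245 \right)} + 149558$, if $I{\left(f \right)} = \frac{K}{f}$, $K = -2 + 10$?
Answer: $- \frac{216547763}{15} \approx -1.4437 \cdot 10^{7}$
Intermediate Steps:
$K = 8$
$I{\left(f \right)} = \frac{8}{f}$
$x = - \frac{8}{15}$ ($x = \frac{8}{-15} = 8 \left(- \frac{1}{15}\right) = - \frac{8}{15} \approx -0.53333$)
$J{\left(U \right)} = - \frac{8}{15} + U^{2} + U \left(U + U^{2}\right)$ ($J{\left(U \right)} = \left(U^{2} + \left(U U + U\right) U\right) - \frac{8}{15} = \left(U^{2} + \left(U^{2} + U\right) U\right) - \frac{8}{15} = \left(U^{2} + \left(U + U^{2}\right) U\right) - \frac{8}{15} = \left(U^{2} + U \left(U + U^{2}\right)\right) - \frac{8}{15} = - \frac{8}{15} + U^{2} + U \left(U + U^{2}\right)$)
$J{\left(-245 \right)} + 149558 = \left(- \frac{8}{15} + \left(-245\right)^{3} + 2 \left(-245\right)^{2}\right) + 149558 = \left(- \frac{8}{15} - 14706125 + 2 \cdot 60025\right) + 149558 = \left(- \frac{8}{15} - 14706125 + 120050\right) + 149558 = - \frac{218791133}{15} + 149558 = - \frac{216547763}{15}$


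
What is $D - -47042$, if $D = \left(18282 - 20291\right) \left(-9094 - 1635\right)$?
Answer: $21601603$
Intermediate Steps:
$D = 21554561$ ($D = \left(-2009\right) \left(-10729\right) = 21554561$)
$D - -47042 = 21554561 - -47042 = 21554561 + 47042 = 21601603$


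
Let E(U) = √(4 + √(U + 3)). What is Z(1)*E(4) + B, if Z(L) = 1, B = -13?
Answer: -13 + √(4 + √7) ≈ -10.422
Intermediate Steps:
E(U) = √(4 + √(3 + U))
Z(1)*E(4) + B = 1*√(4 + √(3 + 4)) - 13 = 1*√(4 + √7) - 13 = √(4 + √7) - 13 = -13 + √(4 + √7)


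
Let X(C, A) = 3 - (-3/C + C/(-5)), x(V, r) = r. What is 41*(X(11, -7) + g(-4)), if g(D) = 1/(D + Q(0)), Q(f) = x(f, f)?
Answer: 47109/220 ≈ 214.13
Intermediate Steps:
Q(f) = f
g(D) = 1/D (g(D) = 1/(D + 0) = 1/D)
X(C, A) = 3 + 3/C + C/5 (X(C, A) = 3 - (-3/C + C*(-1/5)) = 3 - (-3/C - C/5) = 3 + (3/C + C/5) = 3 + 3/C + C/5)
41*(X(11, -7) + g(-4)) = 41*((3 + 3/11 + (1/5)*11) + 1/(-4)) = 41*((3 + 3*(1/11) + 11/5) - 1/4) = 41*((3 + 3/11 + 11/5) - 1/4) = 41*(301/55 - 1/4) = 41*(1149/220) = 47109/220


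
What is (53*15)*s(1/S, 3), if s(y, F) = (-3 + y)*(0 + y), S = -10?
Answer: 4929/20 ≈ 246.45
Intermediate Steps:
s(y, F) = y*(-3 + y) (s(y, F) = (-3 + y)*y = y*(-3 + y))
(53*15)*s(1/S, 3) = (53*15)*((-3 + 1/(-10))/(-10)) = 795*(-(-3 - ⅒)/10) = 795*(-⅒*(-31/10)) = 795*(31/100) = 4929/20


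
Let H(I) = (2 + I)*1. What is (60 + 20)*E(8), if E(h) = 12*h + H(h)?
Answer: 8480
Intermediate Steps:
H(I) = 2 + I
E(h) = 2 + 13*h (E(h) = 12*h + (2 + h) = 2 + 13*h)
(60 + 20)*E(8) = (60 + 20)*(2 + 13*8) = 80*(2 + 104) = 80*106 = 8480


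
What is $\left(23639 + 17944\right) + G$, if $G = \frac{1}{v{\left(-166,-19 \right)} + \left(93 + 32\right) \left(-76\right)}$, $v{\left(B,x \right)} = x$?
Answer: $\frac{395828576}{9519} \approx 41583.0$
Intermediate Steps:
$G = - \frac{1}{9519}$ ($G = \frac{1}{-19 + \left(93 + 32\right) \left(-76\right)} = \frac{1}{-19 + 125 \left(-76\right)} = \frac{1}{-19 - 9500} = \frac{1}{-9519} = - \frac{1}{9519} \approx -0.00010505$)
$\left(23639 + 17944\right) + G = \left(23639 + 17944\right) - \frac{1}{9519} = 41583 - \frac{1}{9519} = \frac{395828576}{9519}$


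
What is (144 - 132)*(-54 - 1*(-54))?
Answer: 0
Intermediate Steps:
(144 - 132)*(-54 - 1*(-54)) = 12*(-54 + 54) = 12*0 = 0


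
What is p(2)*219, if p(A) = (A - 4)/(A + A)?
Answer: -219/2 ≈ -109.50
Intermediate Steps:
p(A) = (-4 + A)/(2*A) (p(A) = (-4 + A)/((2*A)) = (-4 + A)*(1/(2*A)) = (-4 + A)/(2*A))
p(2)*219 = ((½)*(-4 + 2)/2)*219 = ((½)*(½)*(-2))*219 = -½*219 = -219/2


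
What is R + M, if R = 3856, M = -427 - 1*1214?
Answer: 2215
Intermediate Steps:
M = -1641 (M = -427 - 1214 = -1641)
R + M = 3856 - 1641 = 2215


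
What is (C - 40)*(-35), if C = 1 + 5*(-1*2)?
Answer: 1715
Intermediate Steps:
C = -9 (C = 1 + 5*(-2) = 1 - 10 = -9)
(C - 40)*(-35) = (-9 - 40)*(-35) = -49*(-35) = 1715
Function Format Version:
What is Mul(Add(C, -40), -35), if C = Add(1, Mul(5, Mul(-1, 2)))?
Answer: 1715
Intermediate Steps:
C = -9 (C = Add(1, Mul(5, -2)) = Add(1, -10) = -9)
Mul(Add(C, -40), -35) = Mul(Add(-9, -40), -35) = Mul(-49, -35) = 1715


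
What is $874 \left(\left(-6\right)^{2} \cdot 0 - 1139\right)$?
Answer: $-995486$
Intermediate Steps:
$874 \left(\left(-6\right)^{2} \cdot 0 - 1139\right) = 874 \left(36 \cdot 0 - 1139\right) = 874 \left(0 - 1139\right) = 874 \left(-1139\right) = -995486$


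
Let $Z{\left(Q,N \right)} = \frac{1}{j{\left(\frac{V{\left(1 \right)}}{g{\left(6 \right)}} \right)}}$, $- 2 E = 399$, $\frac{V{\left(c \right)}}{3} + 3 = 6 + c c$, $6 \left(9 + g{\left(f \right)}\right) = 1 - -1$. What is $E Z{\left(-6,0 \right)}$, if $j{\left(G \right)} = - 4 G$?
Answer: $- \frac{1729}{48} \approx -36.021$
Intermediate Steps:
$g{\left(f \right)} = - \frac{26}{3}$ ($g{\left(f \right)} = -9 + \frac{1 - -1}{6} = -9 + \frac{1 + 1}{6} = -9 + \frac{1}{6} \cdot 2 = -9 + \frac{1}{3} = - \frac{26}{3}$)
$V{\left(c \right)} = 9 + 3 c^{2}$ ($V{\left(c \right)} = -9 + 3 \left(6 + c c\right) = -9 + 3 \left(6 + c^{2}\right) = -9 + \left(18 + 3 c^{2}\right) = 9 + 3 c^{2}$)
$E = - \frac{399}{2}$ ($E = \left(- \frac{1}{2}\right) 399 = - \frac{399}{2} \approx -199.5$)
$Z{\left(Q,N \right)} = \frac{13}{72}$ ($Z{\left(Q,N \right)} = \frac{1}{\left(-4\right) \frac{9 + 3 \cdot 1^{2}}{- \frac{26}{3}}} = \frac{1}{\left(-4\right) \left(9 + 3 \cdot 1\right) \left(- \frac{3}{26}\right)} = \frac{1}{\left(-4\right) \left(9 + 3\right) \left(- \frac{3}{26}\right)} = \frac{1}{\left(-4\right) 12 \left(- \frac{3}{26}\right)} = \frac{1}{\left(-4\right) \left(- \frac{18}{13}\right)} = \frac{1}{\frac{72}{13}} = \frac{13}{72}$)
$E Z{\left(-6,0 \right)} = \left(- \frac{399}{2}\right) \frac{13}{72} = - \frac{1729}{48}$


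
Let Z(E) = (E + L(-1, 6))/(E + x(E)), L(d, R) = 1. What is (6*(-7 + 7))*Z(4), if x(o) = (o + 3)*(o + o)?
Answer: 0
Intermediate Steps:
x(o) = 2*o*(3 + o) (x(o) = (3 + o)*(2*o) = 2*o*(3 + o))
Z(E) = (1 + E)/(E + 2*E*(3 + E)) (Z(E) = (E + 1)/(E + 2*E*(3 + E)) = (1 + E)/(E + 2*E*(3 + E)))
(6*(-7 + 7))*Z(4) = (6*(-7 + 7))*((1 + 4)/(4*(7 + 2*4))) = (6*0)*((¼)*5/(7 + 8)) = 0*((¼)*5/15) = 0*((¼)*(1/15)*5) = 0*(1/12) = 0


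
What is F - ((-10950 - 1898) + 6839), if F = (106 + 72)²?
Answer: 37693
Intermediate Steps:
F = 31684 (F = 178² = 31684)
F - ((-10950 - 1898) + 6839) = 31684 - ((-10950 - 1898) + 6839) = 31684 - (-12848 + 6839) = 31684 - 1*(-6009) = 31684 + 6009 = 37693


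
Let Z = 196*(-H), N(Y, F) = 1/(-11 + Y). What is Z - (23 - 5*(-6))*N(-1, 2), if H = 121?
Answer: -284539/12 ≈ -23712.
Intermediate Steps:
Z = -23716 (Z = 196*(-1*121) = 196*(-121) = -23716)
Z - (23 - 5*(-6))*N(-1, 2) = -23716 - (23 - 5*(-6))/(-11 - 1) = -23716 - (23 + 30)/(-12) = -23716 - 53*(-1)/12 = -23716 - 1*(-53/12) = -23716 + 53/12 = -284539/12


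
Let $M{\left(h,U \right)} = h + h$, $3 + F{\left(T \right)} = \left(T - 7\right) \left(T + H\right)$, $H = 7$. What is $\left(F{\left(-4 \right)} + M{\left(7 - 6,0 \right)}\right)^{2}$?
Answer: $1156$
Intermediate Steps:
$F{\left(T \right)} = -3 + \left(-7 + T\right) \left(7 + T\right)$ ($F{\left(T \right)} = -3 + \left(T - 7\right) \left(T + 7\right) = -3 + \left(-7 + T\right) \left(7 + T\right)$)
$M{\left(h,U \right)} = 2 h$
$\left(F{\left(-4 \right)} + M{\left(7 - 6,0 \right)}\right)^{2} = \left(\left(-52 + \left(-4\right)^{2}\right) + 2 \left(7 - 6\right)\right)^{2} = \left(\left(-52 + 16\right) + 2 \cdot 1\right)^{2} = \left(-36 + 2\right)^{2} = \left(-34\right)^{2} = 1156$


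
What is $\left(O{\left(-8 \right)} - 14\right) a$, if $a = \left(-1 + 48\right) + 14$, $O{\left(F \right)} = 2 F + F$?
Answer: $-2318$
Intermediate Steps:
$O{\left(F \right)} = 3 F$
$a = 61$ ($a = 47 + 14 = 61$)
$\left(O{\left(-8 \right)} - 14\right) a = \left(3 \left(-8\right) - 14\right) 61 = \left(-24 - 14\right) 61 = \left(-38\right) 61 = -2318$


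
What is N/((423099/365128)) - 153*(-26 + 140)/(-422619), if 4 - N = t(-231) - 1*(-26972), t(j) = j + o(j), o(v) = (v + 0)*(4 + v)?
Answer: -4072444984631870/59603225427 ≈ -68326.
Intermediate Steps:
o(v) = v*(4 + v)
t(j) = j + j*(4 + j)
N = -79174 (N = 4 - (-231*(5 - 231) - 1*(-26972)) = 4 - (-231*(-226) + 26972) = 4 - (52206 + 26972) = 4 - 1*79178 = 4 - 79178 = -79174)
N/((423099/365128)) - 153*(-26 + 140)/(-422619) = -79174/(423099/365128) - 153*(-26 + 140)/(-422619) = -79174/(423099*(1/365128)) - 153*114*(-1/422619) = -79174/423099/365128 - 17442*(-1/422619) = -79174*365128/423099 + 5814/140873 = -28908644272/423099 + 5814/140873 = -4072444984631870/59603225427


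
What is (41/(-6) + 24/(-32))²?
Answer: 8281/144 ≈ 57.507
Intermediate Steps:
(41/(-6) + 24/(-32))² = (41*(-⅙) + 24*(-1/32))² = (-41/6 - ¾)² = (-91/12)² = 8281/144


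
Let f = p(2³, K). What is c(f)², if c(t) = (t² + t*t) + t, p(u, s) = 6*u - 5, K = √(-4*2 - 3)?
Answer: 13995081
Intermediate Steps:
K = I*√11 (K = √(-8 - 3) = √(-11) = I*√11 ≈ 3.3166*I)
p(u, s) = -5 + 6*u
f = 43 (f = -5 + 6*2³ = -5 + 6*8 = -5 + 48 = 43)
c(t) = t + 2*t² (c(t) = (t² + t²) + t = 2*t² + t = t + 2*t²)
c(f)² = (43*(1 + 2*43))² = (43*(1 + 86))² = (43*87)² = 3741² = 13995081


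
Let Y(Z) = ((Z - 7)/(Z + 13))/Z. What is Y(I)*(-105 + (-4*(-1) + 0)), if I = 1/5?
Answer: 8585/33 ≈ 260.15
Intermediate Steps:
I = ⅕ ≈ 0.20000
Y(Z) = (-7 + Z)/(Z*(13 + Z)) (Y(Z) = ((-7 + Z)/(13 + Z))/Z = (-7 + Z)/(Z*(13 + Z)))
Y(I)*(-105 + (-4*(-1) + 0)) = ((-7 + ⅕)/((⅕)*(13 + ⅕)))*(-105 + (-4*(-1) + 0)) = (5*(-34/5)/(66/5))*(-105 + (4 + 0)) = (5*(5/66)*(-34/5))*(-105 + 4) = -85/33*(-101) = 8585/33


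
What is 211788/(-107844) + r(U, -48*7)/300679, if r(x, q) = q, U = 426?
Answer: -5309703303/2702202173 ≈ -1.9650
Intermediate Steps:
211788/(-107844) + r(U, -48*7)/300679 = 211788/(-107844) - 48*7/300679 = 211788*(-1/107844) - 336*1/300679 = -17649/8987 - 336/300679 = -5309703303/2702202173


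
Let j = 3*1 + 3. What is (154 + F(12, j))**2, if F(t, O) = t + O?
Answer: 29584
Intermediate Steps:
j = 6 (j = 3 + 3 = 6)
F(t, O) = O + t
(154 + F(12, j))**2 = (154 + (6 + 12))**2 = (154 + 18)**2 = 172**2 = 29584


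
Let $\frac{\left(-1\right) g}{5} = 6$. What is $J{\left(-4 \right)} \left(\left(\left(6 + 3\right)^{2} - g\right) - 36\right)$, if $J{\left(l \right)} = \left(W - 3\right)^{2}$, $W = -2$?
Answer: $1875$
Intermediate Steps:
$g = -30$ ($g = \left(-5\right) 6 = -30$)
$J{\left(l \right)} = 25$ ($J{\left(l \right)} = \left(-2 - 3\right)^{2} = \left(-5\right)^{2} = 25$)
$J{\left(-4 \right)} \left(\left(\left(6 + 3\right)^{2} - g\right) - 36\right) = 25 \left(\left(\left(6 + 3\right)^{2} - -30\right) - 36\right) = 25 \left(\left(9^{2} + 30\right) - 36\right) = 25 \left(\left(81 + 30\right) - 36\right) = 25 \left(111 - 36\right) = 25 \cdot 75 = 1875$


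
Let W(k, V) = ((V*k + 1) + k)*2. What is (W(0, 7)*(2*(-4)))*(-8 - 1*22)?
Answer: 480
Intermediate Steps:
W(k, V) = 2 + 2*k + 2*V*k (W(k, V) = ((1 + V*k) + k)*2 = (1 + k + V*k)*2 = 2 + 2*k + 2*V*k)
(W(0, 7)*(2*(-4)))*(-8 - 1*22) = ((2 + 2*0 + 2*7*0)*(2*(-4)))*(-8 - 1*22) = ((2 + 0 + 0)*(-8))*(-8 - 22) = (2*(-8))*(-30) = -16*(-30) = 480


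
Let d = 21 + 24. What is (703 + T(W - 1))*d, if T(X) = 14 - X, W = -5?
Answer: 32535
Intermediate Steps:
d = 45
(703 + T(W - 1))*d = (703 + (14 - (-5 - 1)))*45 = (703 + (14 - 1*(-6)))*45 = (703 + (14 + 6))*45 = (703 + 20)*45 = 723*45 = 32535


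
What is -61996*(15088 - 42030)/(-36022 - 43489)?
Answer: -1670296232/79511 ≈ -21007.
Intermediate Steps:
-61996*(15088 - 42030)/(-36022 - 43489) = -61996/((-79511/(-26942))) = -61996/((-79511*(-1/26942))) = -61996/79511/26942 = -61996*26942/79511 = -1670296232/79511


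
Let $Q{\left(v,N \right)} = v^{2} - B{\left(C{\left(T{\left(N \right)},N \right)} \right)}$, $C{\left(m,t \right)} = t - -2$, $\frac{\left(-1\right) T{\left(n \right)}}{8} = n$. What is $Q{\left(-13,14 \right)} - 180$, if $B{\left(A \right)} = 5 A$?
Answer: $-91$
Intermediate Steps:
$T{\left(n \right)} = - 8 n$
$C{\left(m,t \right)} = 2 + t$ ($C{\left(m,t \right)} = t + 2 = 2 + t$)
$Q{\left(v,N \right)} = -10 + v^{2} - 5 N$ ($Q{\left(v,N \right)} = v^{2} - 5 \left(2 + N\right) = v^{2} - \left(10 + 5 N\right) = -10 + v^{2} - 5 N$)
$Q{\left(-13,14 \right)} - 180 = \left(-10 + \left(-13\right)^{2} - 70\right) - 180 = \left(-10 + 169 - 70\right) - 180 = 89 - 180 = -91$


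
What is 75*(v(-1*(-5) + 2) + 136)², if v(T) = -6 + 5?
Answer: 1366875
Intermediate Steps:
v(T) = -1
75*(v(-1*(-5) + 2) + 136)² = 75*(-1 + 136)² = 75*135² = 75*18225 = 1366875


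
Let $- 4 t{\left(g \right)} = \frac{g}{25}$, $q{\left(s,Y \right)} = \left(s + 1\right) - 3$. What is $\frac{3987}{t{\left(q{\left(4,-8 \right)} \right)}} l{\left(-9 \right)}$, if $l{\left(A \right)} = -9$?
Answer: $1794150$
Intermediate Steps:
$q{\left(s,Y \right)} = -2 + s$ ($q{\left(s,Y \right)} = \left(1 + s\right) - 3 = -2 + s$)
$t{\left(g \right)} = - \frac{g}{100}$ ($t{\left(g \right)} = - \frac{g \frac{1}{25}}{4} = - \frac{\frac{1}{25} g}{4} = - \frac{g}{100}$)
$\frac{3987}{t{\left(q{\left(4,-8 \right)} \right)}} l{\left(-9 \right)} = \frac{3987}{\left(- \frac{1}{100}\right) \left(-2 + 4\right)} \left(-9\right) = \frac{3987}{\left(- \frac{1}{100}\right) 2} \left(-9\right) = \frac{3987}{- \frac{1}{50}} \left(-9\right) = 3987 \left(-50\right) \left(-9\right) = \left(-199350\right) \left(-9\right) = 1794150$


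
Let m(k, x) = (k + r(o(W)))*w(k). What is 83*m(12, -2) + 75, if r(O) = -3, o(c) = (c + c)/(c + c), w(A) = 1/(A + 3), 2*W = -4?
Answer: 624/5 ≈ 124.80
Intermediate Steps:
W = -2 (W = (½)*(-4) = -2)
w(A) = 1/(3 + A)
o(c) = 1 (o(c) = (2*c)/((2*c)) = (2*c)*(1/(2*c)) = 1)
m(k, x) = (-3 + k)/(3 + k) (m(k, x) = (k - 3)/(3 + k) = (-3 + k)/(3 + k))
83*m(12, -2) + 75 = 83*((-3 + 12)/(3 + 12)) + 75 = 83*(9/15) + 75 = 83*((1/15)*9) + 75 = 83*(⅗) + 75 = 249/5 + 75 = 624/5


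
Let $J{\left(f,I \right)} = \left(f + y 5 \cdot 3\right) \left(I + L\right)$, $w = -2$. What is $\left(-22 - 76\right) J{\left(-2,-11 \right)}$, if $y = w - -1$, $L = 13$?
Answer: $3332$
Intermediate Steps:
$y = -1$ ($y = -2 - -1 = -2 + 1 = -1$)
$J{\left(f,I \right)} = \left(-15 + f\right) \left(13 + I\right)$ ($J{\left(f,I \right)} = \left(f + \left(-1\right) 5 \cdot 3\right) \left(I + 13\right) = \left(f - 15\right) \left(13 + I\right) = \left(-15 + f\right) \left(13 + I\right)$)
$\left(-22 - 76\right) J{\left(-2,-11 \right)} = \left(-22 - 76\right) \left(-195 - -165 + 13 \left(-2\right) - -22\right) = - 98 \left(-195 + 165 - 26 + 22\right) = \left(-98\right) \left(-34\right) = 3332$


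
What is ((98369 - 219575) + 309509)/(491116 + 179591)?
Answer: 188303/670707 ≈ 0.28075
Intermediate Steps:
((98369 - 219575) + 309509)/(491116 + 179591) = (-121206 + 309509)/670707 = 188303*(1/670707) = 188303/670707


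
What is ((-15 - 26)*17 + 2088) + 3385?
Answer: 4776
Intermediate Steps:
((-15 - 26)*17 + 2088) + 3385 = (-41*17 + 2088) + 3385 = (-697 + 2088) + 3385 = 1391 + 3385 = 4776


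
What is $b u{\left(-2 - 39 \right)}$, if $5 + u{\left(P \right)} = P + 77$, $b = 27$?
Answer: $837$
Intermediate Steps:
$u{\left(P \right)} = 72 + P$ ($u{\left(P \right)} = -5 + \left(P + 77\right) = -5 + \left(77 + P\right) = 72 + P$)
$b u{\left(-2 - 39 \right)} = 27 \left(72 - 41\right) = 27 \cdot 31 = 837$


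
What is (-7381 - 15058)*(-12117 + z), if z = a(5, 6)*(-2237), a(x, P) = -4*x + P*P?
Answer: 1075030051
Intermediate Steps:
a(x, P) = P² - 4*x (a(x, P) = -4*x + P² = P² - 4*x)
z = -35792 (z = (6² - 4*5)*(-2237) = (36 - 20)*(-2237) = 16*(-2237) = -35792)
(-7381 - 15058)*(-12117 + z) = (-7381 - 15058)*(-12117 - 35792) = -22439*(-47909) = 1075030051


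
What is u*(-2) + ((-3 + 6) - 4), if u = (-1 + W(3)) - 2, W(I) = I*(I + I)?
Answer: -31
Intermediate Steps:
W(I) = 2*I² (W(I) = I*(2*I) = 2*I²)
u = 15 (u = (-1 + 2*3²) - 2 = (-1 + 2*9) - 2 = (-1 + 18) - 2 = 17 - 2 = 15)
u*(-2) + ((-3 + 6) - 4) = 15*(-2) + ((-3 + 6) - 4) = -30 + (3 - 4) = -30 - 1 = -31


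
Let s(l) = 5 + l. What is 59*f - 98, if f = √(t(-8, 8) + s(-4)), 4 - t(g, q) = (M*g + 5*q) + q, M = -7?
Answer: -98 + 177*I*√11 ≈ -98.0 + 587.04*I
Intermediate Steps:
t(g, q) = 4 - 6*q + 7*g (t(g, q) = 4 - ((-7*g + 5*q) + q) = 4 - (-7*g + 6*q) = 4 + (-6*q + 7*g) = 4 - 6*q + 7*g)
f = 3*I*√11 (f = √((4 - 6*8 + 7*(-8)) + (5 - 4)) = √((4 - 48 - 56) + 1) = √(-100 + 1) = √(-99) = 3*I*√11 ≈ 9.9499*I)
59*f - 98 = 59*(3*I*√11) - 98 = 177*I*√11 - 98 = -98 + 177*I*√11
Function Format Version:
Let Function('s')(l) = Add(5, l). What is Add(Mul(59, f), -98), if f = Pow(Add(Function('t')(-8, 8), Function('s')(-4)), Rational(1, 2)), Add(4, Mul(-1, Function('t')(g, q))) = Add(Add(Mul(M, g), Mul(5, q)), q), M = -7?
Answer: Add(-98, Mul(177, I, Pow(11, Rational(1, 2)))) ≈ Add(-98.000, Mul(587.04, I))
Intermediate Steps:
Function('t')(g, q) = Add(4, Mul(-6, q), Mul(7, g)) (Function('t')(g, q) = Add(4, Mul(-1, Add(Add(Mul(-7, g), Mul(5, q)), q))) = Add(4, Mul(-1, Add(Mul(-7, g), Mul(6, q)))) = Add(4, Add(Mul(-6, q), Mul(7, g))) = Add(4, Mul(-6, q), Mul(7, g)))
f = Mul(3, I, Pow(11, Rational(1, 2))) (f = Pow(Add(Add(4, Mul(-6, 8), Mul(7, -8)), Add(5, -4)), Rational(1, 2)) = Pow(Add(Add(4, -48, -56), 1), Rational(1, 2)) = Pow(Add(-100, 1), Rational(1, 2)) = Pow(-99, Rational(1, 2)) = Mul(3, I, Pow(11, Rational(1, 2))) ≈ Mul(9.9499, I))
Add(Mul(59, f), -98) = Add(Mul(59, Mul(3, I, Pow(11, Rational(1, 2)))), -98) = Add(Mul(177, I, Pow(11, Rational(1, 2))), -98) = Add(-98, Mul(177, I, Pow(11, Rational(1, 2))))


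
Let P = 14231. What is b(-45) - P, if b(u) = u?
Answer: -14276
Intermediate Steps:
b(-45) - P = -45 - 1*14231 = -45 - 14231 = -14276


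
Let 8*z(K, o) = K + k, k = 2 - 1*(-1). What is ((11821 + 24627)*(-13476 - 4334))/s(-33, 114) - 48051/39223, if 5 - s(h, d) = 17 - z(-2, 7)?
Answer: 40737877951415/745237 ≈ 5.4664e+7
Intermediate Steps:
k = 3 (k = 2 + 1 = 3)
z(K, o) = 3/8 + K/8 (z(K, o) = (K + 3)/8 = (3 + K)/8 = 3/8 + K/8)
s(h, d) = -95/8 (s(h, d) = 5 - (17 - (3/8 + (1/8)*(-2))) = 5 - (17 - (3/8 - 1/4)) = 5 - (17 - 1*1/8) = 5 - (17 - 1/8) = 5 - 1*135/8 = 5 - 135/8 = -95/8)
((11821 + 24627)*(-13476 - 4334))/s(-33, 114) - 48051/39223 = ((11821 + 24627)*(-13476 - 4334))/(-95/8) - 48051/39223 = (36448*(-17810))*(-8/95) - 48051*1/39223 = -649138880*(-8/95) - 48051/39223 = 1038622208/19 - 48051/39223 = 40737877951415/745237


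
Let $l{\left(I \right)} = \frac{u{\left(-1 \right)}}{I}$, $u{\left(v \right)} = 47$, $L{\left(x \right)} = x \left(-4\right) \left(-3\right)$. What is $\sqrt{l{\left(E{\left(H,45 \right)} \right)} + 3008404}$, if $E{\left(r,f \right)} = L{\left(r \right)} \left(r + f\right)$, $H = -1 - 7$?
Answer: $\frac{\sqrt{2372258913342}}{888} \approx 1734.5$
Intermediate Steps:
$L{\left(x \right)} = 12 x$ ($L{\left(x \right)} = - 4 x \left(-3\right) = 12 x$)
$H = -8$
$E{\left(r,f \right)} = 12 r \left(f + r\right)$ ($E{\left(r,f \right)} = 12 r \left(r + f\right) = 12 r \left(f + r\right)$)
$l{\left(I \right)} = \frac{47}{I}$
$\sqrt{l{\left(E{\left(H,45 \right)} \right)} + 3008404} = \sqrt{\frac{47}{12 \left(-8\right) \left(45 - 8\right)} + 3008404} = \sqrt{\frac{47}{12 \left(-8\right) 37} + 3008404} = \sqrt{\frac{47}{-3552} + 3008404} = \sqrt{47 \left(- \frac{1}{3552}\right) + 3008404} = \sqrt{- \frac{47}{3552} + 3008404} = \sqrt{\frac{10685850961}{3552}} = \frac{\sqrt{2372258913342}}{888}$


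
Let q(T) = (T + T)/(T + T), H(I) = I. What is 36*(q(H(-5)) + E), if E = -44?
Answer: -1548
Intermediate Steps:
q(T) = 1 (q(T) = (2*T)/((2*T)) = (2*T)*(1/(2*T)) = 1)
36*(q(H(-5)) + E) = 36*(1 - 44) = 36*(-43) = -1548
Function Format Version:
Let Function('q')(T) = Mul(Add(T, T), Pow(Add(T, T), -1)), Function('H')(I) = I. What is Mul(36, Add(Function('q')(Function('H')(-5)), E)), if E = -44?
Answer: -1548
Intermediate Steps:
Function('q')(T) = 1 (Function('q')(T) = Mul(Mul(2, T), Pow(Mul(2, T), -1)) = Mul(Mul(2, T), Mul(Rational(1, 2), Pow(T, -1))) = 1)
Mul(36, Add(Function('q')(Function('H')(-5)), E)) = Mul(36, Add(1, -44)) = Mul(36, -43) = -1548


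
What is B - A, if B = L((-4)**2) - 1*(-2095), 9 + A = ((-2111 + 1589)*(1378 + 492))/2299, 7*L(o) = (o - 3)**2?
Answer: 3734653/1463 ≈ 2552.7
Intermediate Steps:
L(o) = (-3 + o)**2/7 (L(o) = (o - 3)**2/7 = (-3 + o)**2/7)
A = -90621/209 (A = -9 + ((-2111 + 1589)*(1378 + 492))/2299 = -9 - 522*1870*(1/2299) = -9 - 976140*1/2299 = -9 - 88740/209 = -90621/209 ≈ -433.59)
B = 14834/7 (B = (-3 + (-4)**2)**2/7 - 1*(-2095) = (-3 + 16)**2/7 + 2095 = (1/7)*13**2 + 2095 = (1/7)*169 + 2095 = 169/7 + 2095 = 14834/7 ≈ 2119.1)
B - A = 14834/7 - 1*(-90621/209) = 14834/7 + 90621/209 = 3734653/1463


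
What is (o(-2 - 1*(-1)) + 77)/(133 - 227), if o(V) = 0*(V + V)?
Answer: -77/94 ≈ -0.81915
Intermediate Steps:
o(V) = 0 (o(V) = 0*(2*V) = 0)
(o(-2 - 1*(-1)) + 77)/(133 - 227) = (0 + 77)/(133 - 227) = 77/(-94) = 77*(-1/94) = -77/94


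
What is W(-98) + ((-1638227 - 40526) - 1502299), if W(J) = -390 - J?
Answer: -3181344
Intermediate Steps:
W(-98) + ((-1638227 - 40526) - 1502299) = (-390 - 1*(-98)) + ((-1638227 - 40526) - 1502299) = (-390 + 98) + (-1678753 - 1502299) = -292 - 3181052 = -3181344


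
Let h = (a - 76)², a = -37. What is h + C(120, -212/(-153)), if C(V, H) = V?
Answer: 12889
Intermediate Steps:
h = 12769 (h = (-37 - 76)² = (-113)² = 12769)
h + C(120, -212/(-153)) = 12769 + 120 = 12889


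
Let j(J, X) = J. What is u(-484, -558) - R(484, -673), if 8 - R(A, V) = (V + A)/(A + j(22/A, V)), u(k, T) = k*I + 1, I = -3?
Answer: 15383647/10649 ≈ 1444.6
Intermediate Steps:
u(k, T) = 1 - 3*k (u(k, T) = k*(-3) + 1 = -3*k + 1 = 1 - 3*k)
R(A, V) = 8 - (A + V)/(A + 22/A) (R(A, V) = 8 - (V + A)/(A + 22/A) = 8 - (A + V)/(A + 22/A))
u(-484, -558) - R(484, -673) = (1 - 3*(-484)) - (176 + 484*(-1*(-673) + 7*484))/(22 + 484²) = (1 + 1452) - (176 + 484*(673 + 3388))/(22 + 234256) = 1453 - (176 + 484*4061)/234278 = 1453 - (176 + 1965524)/234278 = 1453 - 1965700/234278 = 1453 - 1*89350/10649 = 1453 - 89350/10649 = 15383647/10649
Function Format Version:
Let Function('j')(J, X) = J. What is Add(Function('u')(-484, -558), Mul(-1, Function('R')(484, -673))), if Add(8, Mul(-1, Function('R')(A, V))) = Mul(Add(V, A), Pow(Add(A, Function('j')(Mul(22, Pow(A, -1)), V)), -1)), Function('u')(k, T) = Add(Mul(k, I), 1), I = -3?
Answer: Rational(15383647, 10649) ≈ 1444.6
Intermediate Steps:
Function('u')(k, T) = Add(1, Mul(-3, k)) (Function('u')(k, T) = Add(Mul(k, -3), 1) = Add(Mul(-3, k), 1) = Add(1, Mul(-3, k)))
Function('R')(A, V) = Add(8, Mul(-1, Pow(Add(A, Mul(22, Pow(A, -1))), -1), Add(A, V))) (Function('R')(A, V) = Add(8, Mul(-1, Mul(Add(V, A), Pow(Add(A, Mul(22, Pow(A, -1))), -1)))) = Add(8, Mul(-1, Mul(Add(A, V), Pow(Add(A, Mul(22, Pow(A, -1))), -1)))) = Add(8, Mul(-1, Mul(Pow(Add(A, Mul(22, Pow(A, -1))), -1), Add(A, V)))) = Add(8, Mul(-1, Pow(Add(A, Mul(22, Pow(A, -1))), -1), Add(A, V))))
Add(Function('u')(-484, -558), Mul(-1, Function('R')(484, -673))) = Add(Add(1, Mul(-3, -484)), Mul(-1, Mul(Pow(Add(22, Pow(484, 2)), -1), Add(176, Mul(484, Add(Mul(-1, -673), Mul(7, 484))))))) = Add(Add(1, 1452), Mul(-1, Mul(Pow(Add(22, 234256), -1), Add(176, Mul(484, Add(673, 3388)))))) = Add(1453, Mul(-1, Mul(Pow(234278, -1), Add(176, Mul(484, 4061))))) = Add(1453, Mul(-1, Mul(Rational(1, 234278), Add(176, 1965524)))) = Add(1453, Mul(-1, Mul(Rational(1, 234278), 1965700))) = Add(1453, Mul(-1, Rational(89350, 10649))) = Add(1453, Rational(-89350, 10649)) = Rational(15383647, 10649)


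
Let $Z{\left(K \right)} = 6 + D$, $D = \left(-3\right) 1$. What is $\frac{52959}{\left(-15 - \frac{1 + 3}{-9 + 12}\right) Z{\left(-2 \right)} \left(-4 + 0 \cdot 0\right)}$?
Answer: $\frac{52959}{196} \approx 270.2$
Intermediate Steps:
$D = -3$
$Z{\left(K \right)} = 3$ ($Z{\left(K \right)} = 6 - 3 = 3$)
$\frac{52959}{\left(-15 - \frac{1 + 3}{-9 + 12}\right) Z{\left(-2 \right)} \left(-4 + 0 \cdot 0\right)} = \frac{52959}{\left(-15 - \frac{1 + 3}{-9 + 12}\right) 3 \left(-4 + 0 \cdot 0\right)} = \frac{52959}{\left(-15 - \frac{4}{3}\right) 3 \left(-4 + 0\right)} = \frac{52959}{\left(-15 - 4 \cdot \frac{1}{3}\right) 3 \left(-4\right)} = \frac{52959}{\left(-15 - \frac{4}{3}\right) 3 \left(-4\right)} = \frac{52959}{\left(- \frac{49}{3}\right) 3 \left(-4\right)} = \frac{52959}{\left(-49\right) \left(-4\right)} = \frac{52959}{196}$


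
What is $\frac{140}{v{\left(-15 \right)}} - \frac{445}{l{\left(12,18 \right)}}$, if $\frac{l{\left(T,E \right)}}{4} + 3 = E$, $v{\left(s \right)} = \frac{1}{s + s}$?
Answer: $- \frac{50489}{12} \approx -4207.4$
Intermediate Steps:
$v{\left(s \right)} = \frac{1}{2 s}$
$l{\left(T,E \right)} = -12 + 4 E$
$\frac{140}{v{\left(-15 \right)}} - \frac{445}{l{\left(12,18 \right)}} = \frac{140}{\frac{1}{2} \frac{1}{-15}} - \frac{445}{-12 + 4 \cdot 18} = \frac{140}{\frac{1}{2} \left(- \frac{1}{15}\right)} - \frac{445}{-12 + 72} = \frac{140}{- \frac{1}{30}} - \frac{445}{60} = 140 \left(-30\right) - \frac{89}{12} = -4200 - \frac{89}{12} = - \frac{50489}{12}$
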